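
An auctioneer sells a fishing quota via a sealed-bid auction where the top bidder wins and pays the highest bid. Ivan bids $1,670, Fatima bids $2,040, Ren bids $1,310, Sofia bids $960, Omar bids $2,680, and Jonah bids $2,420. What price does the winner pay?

Ordered from highest: Omar $2,680; Jonah $2,420; Fatima $2,040; Ivan $1,670; Ren $1,310; Sofia $960.
Omar is the highest bidder, so Omar wins.
Under the first-price rule, the price is the highest bid: $2,680.

$2,680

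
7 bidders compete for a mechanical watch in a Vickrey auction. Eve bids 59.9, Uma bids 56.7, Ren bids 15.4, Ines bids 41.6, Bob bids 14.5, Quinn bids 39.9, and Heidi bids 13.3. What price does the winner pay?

56.7

Ranking the bids: Eve 59.9 > Uma 56.7 > Ines 41.6 > Quinn 39.9 > Ren 15.4 > Bob 14.5 > Heidi 13.3.
Eve has the highest bid, so Eve wins.
The second-highest bid is 56.7, so that is what Eve pays.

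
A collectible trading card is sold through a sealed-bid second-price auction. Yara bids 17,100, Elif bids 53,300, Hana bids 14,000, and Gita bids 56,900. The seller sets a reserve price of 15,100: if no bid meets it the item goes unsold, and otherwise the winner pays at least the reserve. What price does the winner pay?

Bids in descending order: Gita 56,900; Elif 53,300; Yara 17,100; Hana 14,000.
Gita has the highest bid, so Gita wins.
The second-highest bid is 53,300, which exceeds the reserve, so that sets the price.

Price paid: 53,300.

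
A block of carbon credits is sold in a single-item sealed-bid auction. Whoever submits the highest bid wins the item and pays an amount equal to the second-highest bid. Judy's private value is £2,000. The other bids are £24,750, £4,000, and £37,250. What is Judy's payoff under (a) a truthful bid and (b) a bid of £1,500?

(a) £0  (b) £0

The highest competing bid is £37,250.
Bidding truthfully at £2,000: the top bid is £37,250 (a rival), so Judy loses. Payoff = £0.
Bidding £1,500: the top bid is £37,250 (a rival), so Judy loses. Payoff = £0.
The bid only affects whether you win, not the price — here both bids land on the same side of the top rival bid, so the deviation is payoff-neutral.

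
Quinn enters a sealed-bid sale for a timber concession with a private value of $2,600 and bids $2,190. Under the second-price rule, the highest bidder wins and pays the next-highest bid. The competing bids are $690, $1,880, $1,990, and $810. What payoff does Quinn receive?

Quinn's payoff: $610.

Highest competing bid: $1,990.
Quinn's bid $2,190 is the highest overall, so Quinn wins and pays the second-highest bid, $1,990.
Payoff = value − price = $2,600 − $1,990 = $610.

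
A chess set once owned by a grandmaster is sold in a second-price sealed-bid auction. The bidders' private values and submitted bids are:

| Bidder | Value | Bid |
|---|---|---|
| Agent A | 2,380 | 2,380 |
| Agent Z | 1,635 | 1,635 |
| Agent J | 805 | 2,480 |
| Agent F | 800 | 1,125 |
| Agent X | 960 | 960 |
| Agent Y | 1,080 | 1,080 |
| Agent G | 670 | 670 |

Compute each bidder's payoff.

Agent A 0, Agent Z 0, Agent J -1,575, Agent F 0, Agent X 0, Agent Y 0, Agent G 0.

Ranking the bids: Agent J 2,480; Agent A 2,380; Agent Z 1,635; Agent F 1,125; Agent Y 1,080; Agent X 960; Agent G 670.
Agent J has the top bid and wins; the price is the second-highest bid, 2,380.
Agent J's payoff = 805 − 2,380 = -1,575. All other bidders lose, so their payoff is 0.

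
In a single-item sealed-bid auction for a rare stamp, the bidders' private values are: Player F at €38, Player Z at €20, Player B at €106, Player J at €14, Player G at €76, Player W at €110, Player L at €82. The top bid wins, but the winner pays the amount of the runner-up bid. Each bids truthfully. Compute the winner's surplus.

Ordered from highest: Player W €110 > Player B €106 > Player L €82 > Player G €76 > Player F €38 > Player Z €20 > Player J €14.
Player W wins with the top bid and pays the second-highest, €106.
Surplus = €110 − €106 = €4.

Winner's surplus: €4.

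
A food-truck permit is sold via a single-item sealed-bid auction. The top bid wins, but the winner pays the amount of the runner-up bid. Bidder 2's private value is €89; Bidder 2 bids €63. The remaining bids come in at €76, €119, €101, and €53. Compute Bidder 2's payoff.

The bidder's payoff: €0.

Highest competing bid: €119.
Bidder 2's bid €63 is not the highest, so Bidder 2 loses, pays nothing, and earns zero payoff.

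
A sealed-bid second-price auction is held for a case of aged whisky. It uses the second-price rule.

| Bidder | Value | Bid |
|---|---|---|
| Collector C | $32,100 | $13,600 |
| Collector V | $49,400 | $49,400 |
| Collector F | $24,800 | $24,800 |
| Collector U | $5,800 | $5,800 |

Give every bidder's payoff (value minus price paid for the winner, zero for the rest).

Sorted high to low: Collector V $49,400 > Collector F $24,800 > Collector C $13,600 > Collector U $5,800.
Collector V has the top bid and wins; the price is the second-highest bid, $24,800.
Collector V's payoff = $49,400 − $24,800 = $24,600. All other bidders lose, so their payoff is 0.

Payoffs: Collector C $0, Collector V $24,600, Collector F $0, Collector U $0.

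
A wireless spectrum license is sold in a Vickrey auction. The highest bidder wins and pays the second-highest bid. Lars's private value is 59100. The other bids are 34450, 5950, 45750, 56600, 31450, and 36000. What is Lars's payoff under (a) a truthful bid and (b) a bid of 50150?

Truthful: 2500; alternative: 0.

The highest competing bid is 56600.
Bidding truthfully at 59100: Lars has the top bid, wins, and pays the second-highest bid 56600. Payoff = 59100 − 56600 = 2500.
Bidding 50150: the top bid is 56600 (a rival), so Lars loses. Payoff = 0.
Deviating from a truthful bid can only lose payoff in a second-price auction — never gain.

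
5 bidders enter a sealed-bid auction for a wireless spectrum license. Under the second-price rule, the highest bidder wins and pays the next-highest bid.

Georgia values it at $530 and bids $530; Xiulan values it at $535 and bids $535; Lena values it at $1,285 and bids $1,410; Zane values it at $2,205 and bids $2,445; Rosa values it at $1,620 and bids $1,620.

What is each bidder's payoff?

Sorted high to low: Zane $2,445, then Rosa $1,620, then Lena $1,410, then Xiulan $535, then Georgia $530.
Zane has the top bid and wins; the price is the second-highest bid, $1,620.
Zane's payoff = $2,205 − $1,620 = $585. All other bidders lose, so their payoff is 0.

Payoffs: Georgia $0, Xiulan $0, Lena $0, Zane $585, Rosa $0.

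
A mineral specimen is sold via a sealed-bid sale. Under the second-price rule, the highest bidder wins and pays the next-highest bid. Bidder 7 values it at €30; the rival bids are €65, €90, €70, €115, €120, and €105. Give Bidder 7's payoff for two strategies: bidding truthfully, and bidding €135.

The highest competing bid is €120.
Bidding truthfully at €30: the top bid is €120 (a rival), so Bidder 7 loses. Payoff = €0.
Bidding €135: Bidder 7 has the top bid, wins, and pays the second-highest bid €120. Payoff = €30 − €120 = -€90.
Deviating from a truthful bid can only lose payoff in a second-price auction — never gain.

(a) €0  (b) -€90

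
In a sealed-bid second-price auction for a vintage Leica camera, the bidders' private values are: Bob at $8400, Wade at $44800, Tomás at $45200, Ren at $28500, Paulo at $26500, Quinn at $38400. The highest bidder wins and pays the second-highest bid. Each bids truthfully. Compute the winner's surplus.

$400

Bids in descending order: Tomás $45200; Wade $44800; Quinn $38400; Ren $28500; Paulo $26500; Bob $8400.
Tomás wins with the top bid and pays the second-highest, $44800.
Surplus = $45200 − $44800 = $400.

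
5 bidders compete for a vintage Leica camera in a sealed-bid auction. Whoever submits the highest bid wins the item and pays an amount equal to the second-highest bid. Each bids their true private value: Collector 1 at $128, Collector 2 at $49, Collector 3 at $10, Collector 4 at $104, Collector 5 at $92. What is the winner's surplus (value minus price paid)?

$24

Ordered from highest: Collector 1 $128 > Collector 4 $104 > Collector 5 $92 > Collector 2 $49 > Collector 3 $10.
Collector 1 wins with the top bid and pays the second-highest, $104.
Surplus = $128 − $104 = $24.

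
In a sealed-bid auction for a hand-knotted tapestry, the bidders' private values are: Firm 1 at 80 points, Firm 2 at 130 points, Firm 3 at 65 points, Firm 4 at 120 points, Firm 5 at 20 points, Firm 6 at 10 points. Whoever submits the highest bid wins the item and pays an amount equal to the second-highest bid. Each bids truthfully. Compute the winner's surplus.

Sorted high to low: Firm 2 130 points, then Firm 4 120 points, then Firm 1 80 points, then Firm 3 65 points, then Firm 5 20 points, then Firm 6 10 points.
Firm 2 wins with the top bid and pays the second-highest, 120 points.
Surplus = 130 points − 120 points = 10 points.

10 points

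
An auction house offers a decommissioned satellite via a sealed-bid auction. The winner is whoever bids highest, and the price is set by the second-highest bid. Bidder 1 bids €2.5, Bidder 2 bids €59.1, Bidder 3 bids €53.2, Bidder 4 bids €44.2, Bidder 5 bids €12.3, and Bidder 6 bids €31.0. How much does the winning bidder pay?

The winner pays €53.2.

Sorted high to low: Bidder 2 €59.1 > Bidder 3 €53.2 > Bidder 4 €44.2 > Bidder 6 €31.0 > Bidder 5 €12.3 > Bidder 1 €2.5.
Bidder 2 has the highest bid, so Bidder 2 wins.
The second-highest bid is €53.2, so that is what Bidder 2 pays.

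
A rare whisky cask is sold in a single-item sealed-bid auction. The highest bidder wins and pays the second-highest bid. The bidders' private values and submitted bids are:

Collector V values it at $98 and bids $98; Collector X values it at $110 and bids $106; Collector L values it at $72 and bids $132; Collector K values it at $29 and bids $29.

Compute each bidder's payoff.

Sorted high to low: Collector L $132; Collector X $106; Collector V $98; Collector K $29.
Collector L has the top bid and wins; the price is the second-highest bid, $106.
Collector L's payoff = $72 − $106 = -$34. All other bidders lose, so their payoff is 0.

Payoffs: Collector V $0, Collector X $0, Collector L -$34, Collector K $0.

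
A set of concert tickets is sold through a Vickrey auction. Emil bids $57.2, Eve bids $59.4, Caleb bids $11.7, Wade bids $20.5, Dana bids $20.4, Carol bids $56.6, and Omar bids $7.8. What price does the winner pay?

The winner pays $57.2.

Sorted high to low: Eve $59.4; Emil $57.2; Carol $56.6; Wade $20.5; Dana $20.4; Caleb $11.7; Omar $7.8.
Eve has the highest bid, so Eve wins.
The second-highest bid is $57.2, so that is what Eve pays.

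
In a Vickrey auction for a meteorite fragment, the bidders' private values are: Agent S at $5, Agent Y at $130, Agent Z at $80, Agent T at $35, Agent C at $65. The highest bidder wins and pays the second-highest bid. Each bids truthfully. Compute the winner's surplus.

Surplus = $50.

Sorted high to low: Agent Y $130; Agent Z $80; Agent C $65; Agent T $35; Agent S $5.
Agent Y wins with the top bid and pays the second-highest, $80.
Surplus = $130 − $80 = $50.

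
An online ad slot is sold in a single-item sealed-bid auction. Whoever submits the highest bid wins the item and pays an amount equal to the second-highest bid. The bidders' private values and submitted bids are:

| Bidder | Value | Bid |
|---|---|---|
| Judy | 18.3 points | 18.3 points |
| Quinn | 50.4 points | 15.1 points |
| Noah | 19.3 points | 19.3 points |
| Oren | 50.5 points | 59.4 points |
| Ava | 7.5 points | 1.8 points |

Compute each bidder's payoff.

Sorted high to low: Oren 59.4 points > Noah 19.3 points > Judy 18.3 points > Quinn 15.1 points > Ava 1.8 points.
Oren has the top bid and wins; the price is the second-highest bid, 19.3 points.
Oren's payoff = 50.5 points − 19.3 points = 31.2 points. All other bidders lose, so their payoff is 0.

Payoffs: Judy 0.0 points, Quinn 0.0 points, Noah 0.0 points, Oren 31.2 points, Ava 0.0 points.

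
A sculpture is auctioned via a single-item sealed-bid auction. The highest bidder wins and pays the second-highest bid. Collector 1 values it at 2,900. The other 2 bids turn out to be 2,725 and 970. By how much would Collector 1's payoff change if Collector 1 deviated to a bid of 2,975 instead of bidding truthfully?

The highest competing bid is 2,725.
Bidding truthfully at 2,900: Collector 1 has the top bid, wins, and pays the second-highest bid 2,725. Payoff = 2,900 − 2,725 = 175.
Bidding 2,975: Collector 1 has the top bid, wins, and pays the second-highest bid 2,725. Payoff = 2,900 − 2,725 = 175.
Change = 175 − 175 = 0.

0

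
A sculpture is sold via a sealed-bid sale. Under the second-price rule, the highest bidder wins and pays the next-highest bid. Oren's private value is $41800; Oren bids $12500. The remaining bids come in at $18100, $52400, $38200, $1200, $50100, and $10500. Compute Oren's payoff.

Oren's payoff: $0.

Highest competing bid: $52400.
Oren's bid $12500 is not the highest, so Oren loses, pays nothing, and earns zero payoff.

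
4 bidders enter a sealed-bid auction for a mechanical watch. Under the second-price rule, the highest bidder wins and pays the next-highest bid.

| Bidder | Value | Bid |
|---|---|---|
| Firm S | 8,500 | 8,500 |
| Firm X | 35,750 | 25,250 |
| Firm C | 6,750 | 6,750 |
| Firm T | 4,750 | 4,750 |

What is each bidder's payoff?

Ranking the bids: Firm X 25,250 > Firm S 8,500 > Firm C 6,750 > Firm T 4,750.
Firm X has the top bid and wins; the price is the second-highest bid, 8,500.
Firm X's payoff = 35,750 − 8,500 = 27,250. All other bidders lose, so their payoff is 0.

Firm S 0, Firm X 27,250, Firm C 0, Firm T 0.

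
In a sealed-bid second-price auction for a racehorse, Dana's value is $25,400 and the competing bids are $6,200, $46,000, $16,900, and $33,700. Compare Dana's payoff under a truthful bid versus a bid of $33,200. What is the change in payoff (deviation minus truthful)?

The highest competing bid is $46,000.
Bidding truthfully at $25,400: the top bid is $46,000 (a rival), so Dana loses. Payoff = $0.
Bidding $33,200: the top bid is $46,000 (a rival), so Dana loses. Payoff = $0.
Change = $0 − $0 = $0.
The bid only affects whether you win, not the price — here both bids land on the same side of the top rival bid, so the deviation is payoff-neutral.

$0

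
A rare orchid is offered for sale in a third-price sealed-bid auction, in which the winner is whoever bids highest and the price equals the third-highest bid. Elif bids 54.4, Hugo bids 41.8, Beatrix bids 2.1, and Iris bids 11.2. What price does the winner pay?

11.2

Bids in descending order: Elif 54.4; Hugo 41.8; Iris 11.2; Beatrix 2.1.
Elif is the highest bidder, so Elif wins.
Under the third-price rule, the price is the third-highest bid: 11.2.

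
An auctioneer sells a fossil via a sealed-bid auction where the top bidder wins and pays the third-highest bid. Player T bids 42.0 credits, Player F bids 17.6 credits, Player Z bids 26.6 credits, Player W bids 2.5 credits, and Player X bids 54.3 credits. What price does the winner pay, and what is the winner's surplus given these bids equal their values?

Ranking the bids: Player X 54.3 credits > Player T 42.0 credits > Player Z 26.6 credits > Player F 17.6 credits > Player W 2.5 credits.
Player X is the highest bidder, so Player X wins.
Under the third-price rule, the price is the third-highest bid: 26.6 credits.
Surplus = 54.3 credits − 26.6 credits = 27.7 credits.

Price 26.6 credits; surplus 27.7 credits.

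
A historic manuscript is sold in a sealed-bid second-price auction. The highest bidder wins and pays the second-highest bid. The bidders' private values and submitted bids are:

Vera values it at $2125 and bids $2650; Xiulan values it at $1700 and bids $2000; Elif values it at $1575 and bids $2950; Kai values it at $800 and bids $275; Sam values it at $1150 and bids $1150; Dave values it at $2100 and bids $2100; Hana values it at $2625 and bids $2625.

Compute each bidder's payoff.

Payoffs: Vera $0, Xiulan $0, Elif -$1075, Kai $0, Sam $0, Dave $0, Hana $0.

Sorted high to low: Elif $2950 > Vera $2650 > Hana $2625 > Dave $2100 > Xiulan $2000 > Sam $1150 > Kai $275.
Elif has the top bid and wins; the price is the second-highest bid, $2650.
Elif's payoff = $1575 − $2650 = -$1075. All other bidders lose, so their payoff is 0.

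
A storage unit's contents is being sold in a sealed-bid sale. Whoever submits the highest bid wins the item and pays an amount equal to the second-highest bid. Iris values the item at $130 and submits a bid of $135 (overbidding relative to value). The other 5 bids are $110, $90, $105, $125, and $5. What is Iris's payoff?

Payoff = $5.

Highest competing bid: $125.
Iris's bid $135 is the highest overall, so Iris wins and pays the second-highest bid, $125.
Payoff = value − price = $130 − $125 = $5.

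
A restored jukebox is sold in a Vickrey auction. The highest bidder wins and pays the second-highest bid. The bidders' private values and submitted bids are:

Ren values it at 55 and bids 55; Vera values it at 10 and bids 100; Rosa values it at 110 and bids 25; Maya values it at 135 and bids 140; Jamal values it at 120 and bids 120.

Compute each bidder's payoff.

Ren 0, Vera 0, Rosa 0, Maya 15, Jamal 0.

Ranking the bids: Maya 140, then Jamal 120, then Vera 100, then Ren 55, then Rosa 25.
Maya has the top bid and wins; the price is the second-highest bid, 120.
Maya's payoff = 135 − 120 = 15. All other bidders lose, so their payoff is 0.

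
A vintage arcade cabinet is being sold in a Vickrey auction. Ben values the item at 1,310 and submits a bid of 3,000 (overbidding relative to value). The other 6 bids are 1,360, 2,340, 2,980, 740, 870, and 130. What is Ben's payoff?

Payoff = -1,670.

Highest competing bid: 2,980.
Ben's bid 3,000 is the highest overall, so Ben wins and pays the second-highest bid, 2,980.
Payoff = value − price = 1,310 − 2,980 = -1,670.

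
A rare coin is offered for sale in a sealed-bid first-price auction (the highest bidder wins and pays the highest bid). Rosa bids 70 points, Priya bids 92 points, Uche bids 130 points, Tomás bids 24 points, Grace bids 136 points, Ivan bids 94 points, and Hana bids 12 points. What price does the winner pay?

Price paid: 136 points.

Sorted high to low: Grace 136 points, then Uche 130 points, then Ivan 94 points, then Priya 92 points, then Rosa 70 points, then Tomás 24 points, then Hana 12 points.
Grace is the highest bidder, so Grace wins.
Under the first-price rule, the price is the highest bid: 136 points.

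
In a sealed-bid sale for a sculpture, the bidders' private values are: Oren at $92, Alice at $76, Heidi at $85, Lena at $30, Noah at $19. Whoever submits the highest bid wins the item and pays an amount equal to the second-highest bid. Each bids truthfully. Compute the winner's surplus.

Winner's surplus: $7.

Sorted high to low: Oren $92, then Heidi $85, then Alice $76, then Lena $30, then Noah $19.
Oren wins with the top bid and pays the second-highest, $85.
Surplus = $92 − $85 = $7.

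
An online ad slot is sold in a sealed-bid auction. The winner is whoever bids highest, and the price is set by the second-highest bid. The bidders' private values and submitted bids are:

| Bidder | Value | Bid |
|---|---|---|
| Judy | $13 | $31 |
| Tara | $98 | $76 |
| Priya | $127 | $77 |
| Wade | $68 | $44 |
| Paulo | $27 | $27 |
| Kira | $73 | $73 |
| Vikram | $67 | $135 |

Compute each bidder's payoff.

Judy $0, Tara $0, Priya $0, Wade $0, Paulo $0, Kira $0, Vikram -$10.

Ranking the bids: Vikram $135; Priya $77; Tara $76; Kira $73; Wade $44; Judy $31; Paulo $27.
Vikram has the top bid and wins; the price is the second-highest bid, $77.
Vikram's payoff = $67 − $77 = -$10. All other bidders lose, so their payoff is 0.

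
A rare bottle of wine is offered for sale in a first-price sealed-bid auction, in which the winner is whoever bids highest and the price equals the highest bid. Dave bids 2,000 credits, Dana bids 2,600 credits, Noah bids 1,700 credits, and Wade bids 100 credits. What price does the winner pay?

Ordered from highest: Dana 2,600 credits; Dave 2,000 credits; Noah 1,700 credits; Wade 100 credits.
Dana is the highest bidder, so Dana wins.
Under the first-price rule, the price is the highest bid: 2,600 credits.

2,600 credits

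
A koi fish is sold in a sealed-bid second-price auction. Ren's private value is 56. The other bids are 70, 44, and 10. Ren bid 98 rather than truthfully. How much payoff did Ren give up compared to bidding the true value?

The highest competing bid is 70.
Bidding truthfully at 56: the top bid is 70 (a rival), so Ren loses. Payoff = 0.
Bidding 98: Ren has the top bid, wins, and pays the second-highest bid 70. Payoff = 56 − 70 = -14.
Regret = truthful payoff − actual payoff = 0 − -14 = 14.

Payoff forgone: 14.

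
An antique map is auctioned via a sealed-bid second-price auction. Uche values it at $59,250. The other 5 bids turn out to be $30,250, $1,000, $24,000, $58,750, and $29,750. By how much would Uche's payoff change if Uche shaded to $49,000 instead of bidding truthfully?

-$500

The highest competing bid is $58,750.
Bidding truthfully at $59,250: Uche has the top bid, wins, and pays the second-highest bid $58,750. Payoff = $59,250 − $58,750 = $500.
Bidding $49,000: the top bid is $58,750 (a rival), so Uche loses. Payoff = $0.
Change = $0 − $500 = -$500.
Deviating from a truthful bid can only lose payoff in a second-price auction — never gain.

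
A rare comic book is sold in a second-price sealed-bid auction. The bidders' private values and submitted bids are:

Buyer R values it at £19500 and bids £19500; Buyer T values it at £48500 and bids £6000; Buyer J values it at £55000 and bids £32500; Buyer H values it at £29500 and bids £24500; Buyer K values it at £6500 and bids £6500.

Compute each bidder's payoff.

Payoffs: Buyer R £0, Buyer T £0, Buyer J £30500, Buyer H £0, Buyer K £0.

Ranking the bids: Buyer J £32500; Buyer H £24500; Buyer R £19500; Buyer K £6500; Buyer T £6000.
Buyer J has the top bid and wins; the price is the second-highest bid, £24500.
Buyer J's payoff = £55000 − £24500 = £30500. All other bidders lose, so their payoff is 0.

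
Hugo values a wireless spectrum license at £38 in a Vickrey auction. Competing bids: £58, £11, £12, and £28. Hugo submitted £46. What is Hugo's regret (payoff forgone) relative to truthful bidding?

The highest competing bid is £58.
Bidding truthfully at £38: the top bid is £58 (a rival), so Hugo loses. Payoff = £0.
Bidding £46: the top bid is £58 (a rival), so Hugo loses. Payoff = £0.
Regret = truthful payoff − actual payoff = £0 − £0 = £0.

Regret: £0.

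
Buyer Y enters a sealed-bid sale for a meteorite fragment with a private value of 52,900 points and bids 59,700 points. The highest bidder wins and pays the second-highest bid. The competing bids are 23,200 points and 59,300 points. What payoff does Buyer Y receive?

Buyer Y's payoff: -6,400 points.

Highest competing bid: 59,300 points.
Buyer Y's bid 59,700 points is the highest overall, so Buyer Y wins and pays the second-highest bid, 59,300 points.
Payoff = value − price = 52,900 points − 59,300 points = -6,400 points.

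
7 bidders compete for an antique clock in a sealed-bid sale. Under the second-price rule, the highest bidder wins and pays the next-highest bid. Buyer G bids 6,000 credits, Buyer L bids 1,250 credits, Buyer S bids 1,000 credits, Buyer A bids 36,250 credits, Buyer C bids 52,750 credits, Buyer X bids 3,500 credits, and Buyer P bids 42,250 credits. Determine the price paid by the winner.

42,250 credits

Ordered from highest: Buyer C 52,750 credits > Buyer P 42,250 credits > Buyer A 36,250 credits > Buyer G 6,000 credits > Buyer X 3,500 credits > Buyer L 1,250 credits > Buyer S 1,000 credits.
Buyer C has the highest bid, so Buyer C wins.
The second-highest bid is 42,250 credits, so that is what Buyer C pays.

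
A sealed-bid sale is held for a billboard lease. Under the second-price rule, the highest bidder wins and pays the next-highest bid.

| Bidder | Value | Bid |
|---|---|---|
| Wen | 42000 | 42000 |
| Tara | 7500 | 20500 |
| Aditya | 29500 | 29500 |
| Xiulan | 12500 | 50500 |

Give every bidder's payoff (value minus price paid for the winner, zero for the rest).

Payoffs: Wen 0, Tara 0, Aditya 0, Xiulan -29500.

Ranking the bids: Xiulan 50500; Wen 42000; Aditya 29500; Tara 20500.
Xiulan has the top bid and wins; the price is the second-highest bid, 42000.
Xiulan's payoff = 12500 − 42000 = -29500. All other bidders lose, so their payoff is 0.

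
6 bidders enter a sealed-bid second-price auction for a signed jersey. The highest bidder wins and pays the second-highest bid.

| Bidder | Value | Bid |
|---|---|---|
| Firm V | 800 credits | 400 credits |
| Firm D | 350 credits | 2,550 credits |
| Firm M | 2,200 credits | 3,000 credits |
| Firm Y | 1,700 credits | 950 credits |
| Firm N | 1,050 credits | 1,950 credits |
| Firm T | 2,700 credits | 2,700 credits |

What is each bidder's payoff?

Ranking the bids: Firm M 3,000 credits, then Firm T 2,700 credits, then Firm D 2,550 credits, then Firm N 1,950 credits, then Firm Y 950 credits, then Firm V 400 credits.
Firm M has the top bid and wins; the price is the second-highest bid, 2,700 credits.
Firm M's payoff = 2,200 credits − 2,700 credits = -500 credits. All other bidders lose, so their payoff is 0.

Payoffs: Firm V 0 credits, Firm D 0 credits, Firm M -500 credits, Firm Y 0 credits, Firm N 0 credits, Firm T 0 credits.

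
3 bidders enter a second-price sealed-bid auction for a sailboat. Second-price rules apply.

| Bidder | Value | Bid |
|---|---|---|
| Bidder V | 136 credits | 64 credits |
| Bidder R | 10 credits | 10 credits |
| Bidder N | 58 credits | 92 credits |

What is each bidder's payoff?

Ordered from highest: Bidder N 92 credits, then Bidder V 64 credits, then Bidder R 10 credits.
Bidder N has the top bid and wins; the price is the second-highest bid, 64 credits.
Bidder N's payoff = 58 credits − 64 credits = -6 credits. All other bidders lose, so their payoff is 0.

Payoffs: Bidder V 0 credits, Bidder R 0 credits, Bidder N -6 credits.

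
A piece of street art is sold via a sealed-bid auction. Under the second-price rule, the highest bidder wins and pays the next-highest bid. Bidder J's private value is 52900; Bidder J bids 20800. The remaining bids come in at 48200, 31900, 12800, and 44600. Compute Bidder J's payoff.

Highest competing bid: 48200.
Bidder J's bid 20800 is not the highest, so Bidder J loses, pays nothing, and earns zero payoff.

Payoff = 0.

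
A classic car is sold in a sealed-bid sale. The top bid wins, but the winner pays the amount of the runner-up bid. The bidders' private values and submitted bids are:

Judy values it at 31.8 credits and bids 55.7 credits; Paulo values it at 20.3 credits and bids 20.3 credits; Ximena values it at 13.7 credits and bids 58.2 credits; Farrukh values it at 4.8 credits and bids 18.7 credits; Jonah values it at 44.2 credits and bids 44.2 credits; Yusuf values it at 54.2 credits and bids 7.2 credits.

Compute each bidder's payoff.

Judy 0.0 credits, Paulo 0.0 credits, Ximena -42.0 credits, Farrukh 0.0 credits, Jonah 0.0 credits, Yusuf 0.0 credits.

Bids in descending order: Ximena 58.2 credits; Judy 55.7 credits; Jonah 44.2 credits; Paulo 20.3 credits; Farrukh 18.7 credits; Yusuf 7.2 credits.
Ximena has the top bid and wins; the price is the second-highest bid, 55.7 credits.
Ximena's payoff = 13.7 credits − 55.7 credits = -42.0 credits. All other bidders lose, so their payoff is 0.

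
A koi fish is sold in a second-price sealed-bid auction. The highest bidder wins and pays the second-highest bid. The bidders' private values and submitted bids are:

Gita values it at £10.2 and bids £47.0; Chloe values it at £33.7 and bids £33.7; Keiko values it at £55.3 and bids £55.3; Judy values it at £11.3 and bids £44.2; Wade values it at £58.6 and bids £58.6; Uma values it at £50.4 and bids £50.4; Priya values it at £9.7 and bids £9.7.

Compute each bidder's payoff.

Gita £0.0, Chloe £0.0, Keiko £0.0, Judy £0.0, Wade £3.3, Uma £0.0, Priya £0.0.

Bids in descending order: Wade £58.6, then Keiko £55.3, then Uma £50.4, then Gita £47.0, then Judy £44.2, then Chloe £33.7, then Priya £9.7.
Wade has the top bid and wins; the price is the second-highest bid, £55.3.
Wade's payoff = £58.6 − £55.3 = £3.3. All other bidders lose, so their payoff is 0.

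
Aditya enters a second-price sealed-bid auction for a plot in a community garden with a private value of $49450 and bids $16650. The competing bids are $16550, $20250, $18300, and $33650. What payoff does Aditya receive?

Highest competing bid: $33650.
Aditya's bid $16650 is not the highest, so Aditya loses, pays nothing, and earns zero payoff.

Payoff = $0.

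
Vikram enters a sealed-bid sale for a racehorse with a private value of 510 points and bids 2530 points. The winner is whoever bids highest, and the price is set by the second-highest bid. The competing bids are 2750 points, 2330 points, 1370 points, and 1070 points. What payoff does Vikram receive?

Highest competing bid: 2750 points.
Vikram's bid 2530 points is not the highest, so Vikram loses, pays nothing, and earns zero payoff.

0 points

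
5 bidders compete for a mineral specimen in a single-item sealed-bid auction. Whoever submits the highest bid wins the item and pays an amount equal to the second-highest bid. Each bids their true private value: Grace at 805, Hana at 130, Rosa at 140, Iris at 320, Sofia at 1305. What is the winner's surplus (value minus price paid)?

500

Bids in descending order: Sofia 1305; Grace 805; Iris 320; Rosa 140; Hana 130.
Sofia wins with the top bid and pays the second-highest, 805.
Surplus = 1305 − 805 = 500.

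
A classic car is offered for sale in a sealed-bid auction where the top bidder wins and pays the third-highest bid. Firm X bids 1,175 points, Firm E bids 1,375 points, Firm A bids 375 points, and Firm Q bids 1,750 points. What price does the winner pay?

Bids in descending order: Firm Q 1,750 points > Firm E 1,375 points > Firm X 1,175 points > Firm A 375 points.
Firm Q is the highest bidder, so Firm Q wins.
Under the third-price rule, the price is the third-highest bid: 1,175 points.

The winner pays 1,175 points.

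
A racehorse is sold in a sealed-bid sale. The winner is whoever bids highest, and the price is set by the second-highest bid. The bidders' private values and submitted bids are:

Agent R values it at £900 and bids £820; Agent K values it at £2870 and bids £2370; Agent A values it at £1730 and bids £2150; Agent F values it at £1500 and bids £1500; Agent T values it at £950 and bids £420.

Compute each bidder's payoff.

Sorted high to low: Agent K £2370, then Agent A £2150, then Agent F £1500, then Agent R £820, then Agent T £420.
Agent K has the top bid and wins; the price is the second-highest bid, £2150.
Agent K's payoff = £2870 − £2150 = £720. All other bidders lose, so their payoff is 0.

Payoffs: Agent R £0, Agent K £720, Agent A £0, Agent F £0, Agent T £0.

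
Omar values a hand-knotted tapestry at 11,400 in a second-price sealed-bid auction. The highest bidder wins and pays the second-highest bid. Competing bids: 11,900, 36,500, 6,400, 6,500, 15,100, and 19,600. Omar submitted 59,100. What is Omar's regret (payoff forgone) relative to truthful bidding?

The highest competing bid is 36,500.
Bidding truthfully at 11,400: the top bid is 36,500 (a rival), so Omar loses. Payoff = 0.
Bidding 59,100: Omar has the top bid, wins, and pays the second-highest bid 36,500. Payoff = 11,400 − 36,500 = -25,100.
Regret = truthful payoff − actual payoff = 0 − -25,100 = 25,100.

Regret: 25,100.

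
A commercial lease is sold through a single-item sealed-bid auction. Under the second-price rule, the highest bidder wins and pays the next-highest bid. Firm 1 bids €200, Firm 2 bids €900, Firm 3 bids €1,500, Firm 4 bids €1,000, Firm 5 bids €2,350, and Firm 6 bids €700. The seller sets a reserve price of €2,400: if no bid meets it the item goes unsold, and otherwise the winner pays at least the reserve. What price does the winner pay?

Sorted high to low: Firm 5 €2,350; Firm 3 €1,500; Firm 4 €1,000; Firm 2 €900; Firm 6 €700; Firm 1 €200.
The top bid €2,350 is below the reserve €2,400, so the item goes unsold and nothing is paid.

unsold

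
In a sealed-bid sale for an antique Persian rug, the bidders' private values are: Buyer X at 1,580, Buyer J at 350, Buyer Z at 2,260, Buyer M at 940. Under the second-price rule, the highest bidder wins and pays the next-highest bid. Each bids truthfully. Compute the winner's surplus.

Winner's surplus: 680.

Ordered from highest: Buyer Z 2,260, then Buyer X 1,580, then Buyer M 940, then Buyer J 350.
Buyer Z wins with the top bid and pays the second-highest, 1,580.
Surplus = 2,260 − 1,580 = 680.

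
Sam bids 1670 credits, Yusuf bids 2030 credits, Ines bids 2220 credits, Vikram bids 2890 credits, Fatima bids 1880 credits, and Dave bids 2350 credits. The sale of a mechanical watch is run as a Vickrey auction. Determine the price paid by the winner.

Sorted high to low: Vikram 2890 credits > Dave 2350 credits > Ines 2220 credits > Yusuf 2030 credits > Fatima 1880 credits > Sam 1670 credits.
Vikram has the highest bid, so Vikram wins.
The second-highest bid is 2350 credits, so that is what Vikram pays.

The winner pays 2350 credits.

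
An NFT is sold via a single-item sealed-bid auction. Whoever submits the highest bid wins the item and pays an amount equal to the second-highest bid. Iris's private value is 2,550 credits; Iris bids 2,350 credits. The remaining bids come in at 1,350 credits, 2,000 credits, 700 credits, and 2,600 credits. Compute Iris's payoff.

Iris's payoff: 0 credits.

Highest competing bid: 2,600 credits.
Iris's bid 2,350 credits is not the highest, so Iris loses, pays nothing, and earns zero payoff.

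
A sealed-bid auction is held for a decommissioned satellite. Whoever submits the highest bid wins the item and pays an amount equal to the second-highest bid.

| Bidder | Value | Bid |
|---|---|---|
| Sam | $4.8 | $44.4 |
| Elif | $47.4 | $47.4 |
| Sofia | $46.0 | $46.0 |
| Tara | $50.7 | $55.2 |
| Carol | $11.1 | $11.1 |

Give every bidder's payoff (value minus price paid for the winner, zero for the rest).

Payoffs: Sam $0.0, Elif $0.0, Sofia $0.0, Tara $3.3, Carol $0.0.

Bids in descending order: Tara $55.2 > Elif $47.4 > Sofia $46.0 > Sam $44.4 > Carol $11.1.
Tara has the top bid and wins; the price is the second-highest bid, $47.4.
Tara's payoff = $50.7 − $47.4 = $3.3. All other bidders lose, so their payoff is 0.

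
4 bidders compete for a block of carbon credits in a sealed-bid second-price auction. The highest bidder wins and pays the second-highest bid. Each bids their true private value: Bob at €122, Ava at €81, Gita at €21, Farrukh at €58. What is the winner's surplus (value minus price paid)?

Sorted high to low: Bob €122; Ava €81; Farrukh €58; Gita €21.
Bob wins with the top bid and pays the second-highest, €81.
Surplus = €122 − €81 = €41.

Surplus = €41.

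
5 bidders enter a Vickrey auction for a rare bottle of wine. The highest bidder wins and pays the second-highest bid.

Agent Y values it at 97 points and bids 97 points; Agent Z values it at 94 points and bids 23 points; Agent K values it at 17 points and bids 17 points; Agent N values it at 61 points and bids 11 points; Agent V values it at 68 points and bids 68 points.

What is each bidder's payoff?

Sorted high to low: Agent Y 97 points; Agent V 68 points; Agent Z 23 points; Agent K 17 points; Agent N 11 points.
Agent Y has the top bid and wins; the price is the second-highest bid, 68 points.
Agent Y's payoff = 97 points − 68 points = 29 points. All other bidders lose, so their payoff is 0.

Payoffs: Agent Y 29 points, Agent Z 0 points, Agent K 0 points, Agent N 0 points, Agent V 0 points.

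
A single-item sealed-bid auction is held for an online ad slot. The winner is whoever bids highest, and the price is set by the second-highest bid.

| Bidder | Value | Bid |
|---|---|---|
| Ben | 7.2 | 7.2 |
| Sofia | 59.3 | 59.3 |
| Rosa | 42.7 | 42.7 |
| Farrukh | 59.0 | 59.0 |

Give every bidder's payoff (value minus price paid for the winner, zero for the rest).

Bids in descending order: Sofia 59.3; Farrukh 59.0; Rosa 42.7; Ben 7.2.
Sofia has the top bid and wins; the price is the second-highest bid, 59.0.
Sofia's payoff = 59.3 − 59.0 = 0.3. All other bidders lose, so their payoff is 0.

Ben 0.0, Sofia 0.3, Rosa 0.0, Farrukh 0.0.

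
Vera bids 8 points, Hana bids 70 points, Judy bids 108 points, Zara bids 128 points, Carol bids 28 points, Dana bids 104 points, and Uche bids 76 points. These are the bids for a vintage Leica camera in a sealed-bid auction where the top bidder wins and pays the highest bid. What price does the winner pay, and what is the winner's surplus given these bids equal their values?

Bids in descending order: Zara 128 points; Judy 108 points; Dana 104 points; Uche 76 points; Hana 70 points; Carol 28 points; Vera 8 points.
Zara is the highest bidder, so Zara wins.
Under the first-price rule, the price is the highest bid: 128 points.
Surplus = 128 points − 128 points = 0 points.

The winner pays 128 points for a surplus of 0 points.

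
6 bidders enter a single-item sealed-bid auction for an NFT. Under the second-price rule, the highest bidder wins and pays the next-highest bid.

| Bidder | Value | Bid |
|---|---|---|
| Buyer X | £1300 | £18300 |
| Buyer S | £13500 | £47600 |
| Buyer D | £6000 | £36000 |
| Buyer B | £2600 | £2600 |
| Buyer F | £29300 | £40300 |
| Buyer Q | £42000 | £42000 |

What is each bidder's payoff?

Sorted high to low: Buyer S £47600 > Buyer Q £42000 > Buyer F £40300 > Buyer D £36000 > Buyer X £18300 > Buyer B £2600.
Buyer S has the top bid and wins; the price is the second-highest bid, £42000.
Buyer S's payoff = £13500 − £42000 = -£28500. All other bidders lose, so their payoff is 0.

Payoffs: Buyer X £0, Buyer S -£28500, Buyer D £0, Buyer B £0, Buyer F £0, Buyer Q £0.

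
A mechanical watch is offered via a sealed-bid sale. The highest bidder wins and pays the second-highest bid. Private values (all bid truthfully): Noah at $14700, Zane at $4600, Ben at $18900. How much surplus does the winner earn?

Ranking the bids: Ben $18900, then Noah $14700, then Zane $4600.
Ben wins with the top bid and pays the second-highest, $14700.
Surplus = $18900 − $14700 = $4200.

Winner's surplus: $4200.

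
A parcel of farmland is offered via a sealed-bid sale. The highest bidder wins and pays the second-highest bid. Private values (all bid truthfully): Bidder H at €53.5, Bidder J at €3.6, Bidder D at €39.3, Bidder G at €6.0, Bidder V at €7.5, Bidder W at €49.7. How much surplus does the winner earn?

Ordered from highest: Bidder H €53.5, then Bidder W €49.7, then Bidder D €39.3, then Bidder V €7.5, then Bidder G €6.0, then Bidder J €3.6.
Bidder H wins with the top bid and pays the second-highest, €49.7.
Surplus = €53.5 − €49.7 = €3.8.

Winner's surplus: €3.8.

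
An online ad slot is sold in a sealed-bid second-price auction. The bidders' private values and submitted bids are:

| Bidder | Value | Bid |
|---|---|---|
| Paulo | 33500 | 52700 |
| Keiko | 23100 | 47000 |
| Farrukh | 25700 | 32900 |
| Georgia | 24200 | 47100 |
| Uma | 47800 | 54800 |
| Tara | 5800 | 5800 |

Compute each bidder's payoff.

Payoffs: Paulo 0, Keiko 0, Farrukh 0, Georgia 0, Uma -4900, Tara 0.

Ordered from highest: Uma 54800; Paulo 52700; Georgia 47100; Keiko 47000; Farrukh 32900; Tara 5800.
Uma has the top bid and wins; the price is the second-highest bid, 52700.
Uma's payoff = 47800 − 52700 = -4900. All other bidders lose, so their payoff is 0.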